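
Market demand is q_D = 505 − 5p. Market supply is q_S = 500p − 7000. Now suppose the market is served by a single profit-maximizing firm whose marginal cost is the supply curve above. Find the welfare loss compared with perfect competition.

In inverse form: demand p = 101 − 0.2q, supply p = 14 + 0.002q.
Competitive equilibrium: 101 − 0.2q = 14 + 0.002q → q* = 430.6931, p* = 14.8614.
Marginal revenue: MR = 101 − 0.4q. Set MR = MC: 101 − 0.4q = 14 + 0.002q → q_m = 216.4179.
Price p_m = 101 − 0.2·216.4179 = 57.7164; MC(q_m) = 14 + 0.002·216.4179 = 14.4328.
Competitive q* = 430.6931, so Δq = 214.2752; wedge = 57.7164 − 14.4328 = 43.2836.
DWL = ½ × 214.2752 × 43.2836 = 4637.30.

4637.30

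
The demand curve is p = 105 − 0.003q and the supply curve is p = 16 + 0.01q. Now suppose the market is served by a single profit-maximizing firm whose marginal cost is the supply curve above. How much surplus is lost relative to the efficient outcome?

Competitive equilibrium: 105 − 0.003q = 16 + 0.01q → q* = 6846.1538, p* = 84.4615.
Marginal revenue: MR = 105 − 0.006q. Set MR = MC: 105 − 0.006q = 16 + 0.01q → q_m = 5562.5.
Price p_m = 105 − 0.003·5562.5 = 88.3125; MC(q_m) = 16 + 0.01·5562.5 = 71.625.
Competitive q* = 6846.1538, so Δq = 1283.6538; wedge = 88.3125 − 71.625 = 16.6875.
Welfare loss = ½ × 1283.6538 × 16.6875 = 10710.49.

10710.49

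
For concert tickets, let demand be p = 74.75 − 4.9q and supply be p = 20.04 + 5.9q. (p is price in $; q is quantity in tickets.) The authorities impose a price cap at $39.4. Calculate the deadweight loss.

$17.19

Competitive equilibrium: 74.75 − 4.9q = 20.04 + 5.9q → q* = 5.0657, p* = 49.9279.
At the ceiling p = 39.4, quantity supplied = (39.4 − 20.04)/5.9 = 3.2814.
Willingness to pay at q' = 3.2814: 74.75 − 4.9·3.2814 = 58.6711.
Δq = 5.0657 − 3.2814 = 1.7843; wedge = 58.6711 − 39.4 = 19.2711.
Welfare loss = ½ × 1.7843 × 19.2711 = $17.19.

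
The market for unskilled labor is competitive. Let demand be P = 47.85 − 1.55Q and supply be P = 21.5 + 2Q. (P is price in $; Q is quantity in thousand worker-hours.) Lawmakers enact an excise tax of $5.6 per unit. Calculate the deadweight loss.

$4.42 thousand

Competitive equilibrium: 47.85 − 1.55Q = 21.5 + 2Q → Q* = 7.4225, P* = 36.3451.
With the tax, the buyer price exceeds the seller price by 5.6: (47.85 − 1.55Q) − (21.5 + 2Q) = 5.6 → Q' = 5.8451.
ΔQ = 7.4225 − 5.8451 = 1.5774; the wedge equals the tax, 5.6.
Welfare loss = ½ × 1.5774 × 5.6 = $4.42 thousand.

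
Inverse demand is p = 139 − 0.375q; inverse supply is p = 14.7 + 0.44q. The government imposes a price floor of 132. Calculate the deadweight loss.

Competitive equilibrium: 139 − 0.375q = 14.7 + 0.44q → q* = 152.5153, p* = 81.8067.
At the floor p = 132, quantity demanded = (139 − 132)/0.375 = 18.6667.
Sellers' marginal cost at q' = 18.6667: 14.7 + 0.44·18.6667 = 22.9133.
Δq = 152.5153 − 18.6667 = 133.8486; wedge = 132 − 22.9133 = 109.0867.
The triangle = ½ × 133.8486 × 109.0867 = 7300.55.

7300.55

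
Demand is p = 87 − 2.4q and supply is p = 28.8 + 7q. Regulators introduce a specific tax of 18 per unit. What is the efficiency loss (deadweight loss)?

17.23

Competitive equilibrium: 87 − 2.4q = 28.8 + 7q → q* = 6.1915, p* = 72.1404.
With the tax, the buyer price exceeds the seller price by 18: (87 − 2.4q) − (28.8 + 7q) = 18 → q' = 4.2766.
Δq = 6.1915 − 4.2766 = 1.9149; the wedge equals the tax, 18.
The triangle = ½ × 1.9149 × 18 = 17.23.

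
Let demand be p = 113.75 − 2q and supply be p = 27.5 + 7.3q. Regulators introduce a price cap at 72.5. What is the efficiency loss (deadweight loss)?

Competitive equilibrium: 113.75 − 2q = 27.5 + 7.3q → q* = 9.2742, p* = 95.2016.
At the ceiling p = 72.5, quantity supplied = (72.5 − 27.5)/7.3 = 6.1644.
Willingness to pay at q' = 6.1644: 113.75 − 2·6.1644 = 101.4212.
Δq = 9.2742 − 6.1644 = 3.1098; wedge = 101.4212 − 72.5 = 28.9212.
Welfare loss = ½ × 3.1098 × 28.9212 = 44.97.

44.97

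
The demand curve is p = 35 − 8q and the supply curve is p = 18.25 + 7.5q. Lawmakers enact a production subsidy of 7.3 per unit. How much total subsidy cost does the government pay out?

Competitive equilibrium: 35 − 8q = 18.25 + 7.5q → q* = 1.0806, p* = 26.3548.
The subsidy lowers effective supply by 7.3: p = 10.95 + 7.5q.
New quantity: 35 − 8q = 10.95 + 7.5q → q' = 1.5516.
Total subsidy cost = 7.3 × 1.5516 = 11.33.

11.33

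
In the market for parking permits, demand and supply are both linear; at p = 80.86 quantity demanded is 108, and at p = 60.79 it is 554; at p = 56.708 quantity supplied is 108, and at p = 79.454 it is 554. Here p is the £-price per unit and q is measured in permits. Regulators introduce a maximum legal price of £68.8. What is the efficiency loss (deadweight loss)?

£10.07

Demand slope = (60.79 − 80.86)/(554 − 108) = −0.045, so p = 85.72 − 0.045q.
Supply slope = (79.454 − 56.708)/(554 − 108) = 0.051, so p = 51.2 + 0.051q.
Competitive equilibrium: 85.72 − 0.045q = 51.2 + 0.051q → q* = 359.5833, p* = 69.5388.
At the ceiling p = 68.8, quantity supplied = (68.8 − 51.2)/0.051 = 345.098.
Willingness to pay at q' = 345.098: 85.72 − 0.045·345.098 = 70.1906.
Δq = 359.5833 − 345.098 = 14.4853; wedge = 70.1906 − 68.8 = 1.3906.
Deadweight loss = ½ × 14.4853 × 1.3906 = £10.07.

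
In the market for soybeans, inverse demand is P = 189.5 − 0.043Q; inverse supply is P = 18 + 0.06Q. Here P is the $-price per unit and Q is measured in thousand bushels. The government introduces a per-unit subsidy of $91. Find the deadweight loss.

$40199.03 thousand

Competitive equilibrium: 189.5 − 0.043Q = 18 + 0.06Q → Q* = 1665.0485, P* = 117.9029.
The subsidy lowers effective supply by 91: P = 0.06Q − 73.
New quantity: 189.5 − 0.043Q = 0.06Q − 73 → Q' = 2548.5437.
Overproduction ΔQ = 2548.5437 − 1665.0485 = 883.4952; wedge = subsidy = 91.
Deadweight loss = ½ × 883.4952 × 91 = $40199.03 thousand.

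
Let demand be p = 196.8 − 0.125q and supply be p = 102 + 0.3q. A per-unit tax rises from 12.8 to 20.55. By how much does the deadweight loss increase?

Competitive equilibrium: 196.8 − 0.125q = 102 + 0.3q → q* = 223.0588, p* = 168.9176.
For a per-unit tax t: Δq = t/0.425, so DWL = ½·t·(t/0.425) = t²/0.85.
At t = 12.8: DWL = 192.753. At t = 20.55: DWL = 496.826.
Increase = 496.826 − 192.753 = 304.07.

304.07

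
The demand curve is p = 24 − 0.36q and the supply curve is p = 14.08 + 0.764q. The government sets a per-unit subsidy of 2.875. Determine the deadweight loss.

3.68

Competitive equilibrium: 24 − 0.36q = 14.08 + 0.764q → q* = 8.8256, p* = 20.8228.
The subsidy lowers effective supply by 2.875: p = 11.205 + 0.764q.
New quantity: 24 − 0.36q = 11.205 + 0.764q → q' = 11.3835.
Overproduction Δq = 11.3835 − 8.8256 = 2.5579; wedge = subsidy = 2.875.
Deadweight loss = ½ × 2.5579 × 2.875 = 3.68.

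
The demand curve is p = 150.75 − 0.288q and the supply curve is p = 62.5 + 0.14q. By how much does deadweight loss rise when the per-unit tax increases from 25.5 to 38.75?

Competitive equilibrium: 150.75 − 0.288q = 62.5 + 0.14q → q* = 206.1916, p* = 91.3668.
For a per-unit tax t: Δq = t/0.428, so DWL = ½·t·(t/0.428) = t²/0.856.
At t = 25.5: DWL = 759.638. At t = 38.75: DWL = 1754.162.
Increase = 1754.162 − 759.638 = 994.52.

994.52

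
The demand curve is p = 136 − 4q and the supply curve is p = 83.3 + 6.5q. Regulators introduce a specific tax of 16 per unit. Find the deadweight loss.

Competitive equilibrium: 136 − 4q = 83.3 + 6.5q → q* = 5.019, p* = 115.9238.
With the tax, the buyer price exceeds the seller price by 16: (136 − 4q) − (83.3 + 6.5q) = 16 → q' = 3.4952.
Δq = 5.019 − 3.4952 = 1.5238; the wedge equals the tax, 16.
Welfare loss = ½ × 1.5238 × 16 = 12.19.

12.19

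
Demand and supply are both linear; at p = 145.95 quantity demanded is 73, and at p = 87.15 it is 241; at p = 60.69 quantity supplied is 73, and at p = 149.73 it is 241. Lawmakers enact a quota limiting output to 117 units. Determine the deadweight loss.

Demand slope = (87.15 − 145.95)/(241 − 73) = −0.35, so p = 171.5 − 0.35q.
Supply slope = (149.73 − 60.69)/(241 − 73) = 0.53, so p = 22 + 0.53q.
Competitive equilibrium: 171.5 − 0.35q = 22 + 0.53q → q* = 169.8864, p* = 112.0398.
At q = 117: demand price = 171.5 − 0.35·117 = 130.55; supply price = 22 + 0.53·117 = 84.01.
Δq = 169.8864 − 117 = 52.8864; wedge = 130.55 − 84.01 = 46.54.
DWL = ½ × 52.8864 × 46.54 = 1230.67.

1230.67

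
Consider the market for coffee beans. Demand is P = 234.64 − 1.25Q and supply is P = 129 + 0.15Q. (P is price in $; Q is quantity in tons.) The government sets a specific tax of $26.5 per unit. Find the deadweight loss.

Competitive equilibrium: 234.64 − 1.25Q = 129 + 0.15Q → Q* = 75.4571, P* = 140.3186.
With the tax, the buyer price exceeds the seller price by 26.5: (234.64 − 1.25Q) − (129 + 0.15Q) = 26.5 → Q' = 56.5286.
ΔQ = 75.4571 − 56.5286 = 18.9285; the wedge equals the tax, 26.5.
Deadweight loss = ½ × 18.9285 × 26.5 = $250.80.

$250.80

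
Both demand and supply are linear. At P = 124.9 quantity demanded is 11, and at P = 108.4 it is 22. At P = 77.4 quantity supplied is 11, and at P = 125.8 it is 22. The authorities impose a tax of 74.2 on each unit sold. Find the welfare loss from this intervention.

Demand slope = (108.4 − 124.9)/(22 − 11) = −1.5, so P = 141.4 − 1.5Q.
Supply slope = (125.8 − 77.4)/(22 − 11) = 4.4, so P = 29 + 4.4Q.
Competitive equilibrium: 141.4 − 1.5Q = 29 + 4.4Q → Q* = 19.0508, P* = 112.8237.
With the tax, the buyer price exceeds the seller price by 74.2: (141.4 − 1.5Q) − (29 + 4.4Q) = 74.2 → Q' = 6.4746.
ΔQ = 19.0508 − 6.4746 = 12.5762; the wedge equals the tax, 74.2.
DWL = ½ × 12.5762 × 74.2 = 466.58.

466.58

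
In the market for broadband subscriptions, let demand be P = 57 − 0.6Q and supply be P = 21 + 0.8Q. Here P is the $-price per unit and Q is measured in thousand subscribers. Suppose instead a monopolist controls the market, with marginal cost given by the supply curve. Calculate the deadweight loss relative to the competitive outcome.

Competitive equilibrium: 57 − 0.6Q = 21 + 0.8Q → Q* = 25.7143, P* = 41.5714.
Marginal revenue: MR = 57 − 1.2Q. Set MR = MC: 57 − 1.2Q = 21 + 0.8Q → Q_m = 18.
Price P_m = 57 − 0.6·18 = 46.2; MC(Q_m) = 21 + 0.8·18 = 35.4.
Competitive Q* = 25.7143, so ΔQ = 7.7143; wedge = 46.2 − 35.4 = 10.8.
The triangle = ½ × 7.7143 × 10.8 = $41.66 thousand.

$41.66 thousand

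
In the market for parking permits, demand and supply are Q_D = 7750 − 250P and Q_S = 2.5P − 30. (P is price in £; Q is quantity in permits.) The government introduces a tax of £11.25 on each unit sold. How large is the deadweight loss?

£156.64

In inverse form: demand P = 31 − 0.004Q, supply P = 12 + 0.4Q.
Competitive equilibrium: 31 − 0.004Q = 12 + 0.4Q → Q* = 47.0297, P* = 30.8119.
With the tax, the buyer price exceeds the seller price by 11.25: (31 − 0.004Q) − (12 + 0.4Q) = 11.25 → Q' = 19.1832.
ΔQ = 47.0297 − 19.1832 = 27.8465; the wedge equals the tax, 11.25.
Welfare loss = ½ × 27.8465 × 11.25 = £156.64.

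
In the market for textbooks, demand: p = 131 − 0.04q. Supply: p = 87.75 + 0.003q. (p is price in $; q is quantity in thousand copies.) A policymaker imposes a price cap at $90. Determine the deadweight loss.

$1406.98 thousand

Competitive equilibrium: 131 − 0.04q = 87.75 + 0.003q → q* = 1005.814, p* = 90.7674.
At the ceiling p = 90, quantity supplied = (90 − 87.75)/0.003 = 750.
Willingness to pay at q' = 750: 131 − 0.04·750 = 101.
Δq = 1005.814 − 750 = 255.814; wedge = 101 − 90 = 11.
The triangle = ½ × 255.814 × 11 = $1406.98 thousand.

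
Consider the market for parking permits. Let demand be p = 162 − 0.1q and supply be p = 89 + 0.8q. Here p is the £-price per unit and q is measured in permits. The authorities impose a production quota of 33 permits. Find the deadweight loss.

£1041.61

Competitive equilibrium: 162 − 0.1q = 89 + 0.8q → q* = 81.1111, p* = 153.8889.
At q = 33: demand price = 162 − 0.1·33 = 158.7; supply price = 89 + 0.8·33 = 115.4.
Δq = 81.1111 − 33 = 48.1111; wedge = 158.7 − 115.4 = 43.3.
The triangle = ½ × 48.1111 × 43.3 = £1041.61.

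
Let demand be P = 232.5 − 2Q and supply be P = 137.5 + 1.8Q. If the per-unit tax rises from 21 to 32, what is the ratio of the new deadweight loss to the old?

Competitive equilibrium: 232.5 − 2Q = 137.5 + 1.8Q → Q* = 25, P* = 182.5.
For a per-unit tax t: ΔQ = t/3.8, so DWL = ½·t·(t/3.8) = t²/7.6.
At t = 21: DWL = 58.026. At t = 32: DWL = 134.737.
Ratio = (32/21)² = 2.322.

2.322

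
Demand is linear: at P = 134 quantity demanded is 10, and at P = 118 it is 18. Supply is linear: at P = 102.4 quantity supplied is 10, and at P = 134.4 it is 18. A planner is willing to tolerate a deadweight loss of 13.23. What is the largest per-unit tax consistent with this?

Demand slope = (118 − 134)/(18 − 10) = −2, so P = 154 − 2Q.
Supply slope = (134.4 − 102.4)/(18 − 10) = 4, so P = 62.4 + 4Q.
Competitive equilibrium: 154 − 2Q = 62.4 + 4Q → Q* = 15.2667, P* = 123.4667.
A tax t gives ΔQ = t/6 and wedge t, so DWL = t²/12.
t²/12 = 13.23 → t² = 158.76 → t = 12.6.

12.6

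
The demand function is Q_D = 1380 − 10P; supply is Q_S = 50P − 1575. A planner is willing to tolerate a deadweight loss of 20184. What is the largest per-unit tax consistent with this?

In inverse form: demand P = 138 − 0.1Q, supply P = 31.5 + 0.02Q.
Competitive equilibrium: 138 − 0.1Q = 31.5 + 0.02Q → Q* = 887.5, P* = 49.25.
A tax t gives ΔQ = t/0.12 and wedge t, so DWL = t²/0.24.
t²/0.24 = 20184 → t² = 4844.16 → t = 69.6.

69.6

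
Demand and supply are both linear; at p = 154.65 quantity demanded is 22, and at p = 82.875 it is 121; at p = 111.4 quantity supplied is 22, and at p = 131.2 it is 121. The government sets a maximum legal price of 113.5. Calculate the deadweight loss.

607.98

Demand slope = (82.875 − 154.65)/(121 − 22) = −0.725, so p = 170.6 − 0.725q.
Supply slope = (131.2 − 111.4)/(121 − 22) = 0.2, so p = 107 + 0.2q.
Competitive equilibrium: 170.6 − 0.725q = 107 + 0.2q → q* = 68.7568, p* = 120.7514.
At the ceiling p = 113.5, quantity supplied = (113.5 − 107)/0.2 = 32.5.
Willingness to pay at q' = 32.5: 170.6 − 0.725·32.5 = 147.0375.
Δq = 68.7568 − 32.5 = 36.2568; wedge = 147.0375 − 113.5 = 33.5375.
Welfare loss = ½ × 36.2568 × 33.5375 = 607.98.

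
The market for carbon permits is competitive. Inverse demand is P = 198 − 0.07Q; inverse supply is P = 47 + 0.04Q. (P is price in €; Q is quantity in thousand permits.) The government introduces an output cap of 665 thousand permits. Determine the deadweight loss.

Competitive equilibrium: 198 − 0.07Q = 47 + 0.04Q → Q* = 1372.72727, P* = 101.90909.
At Q = 665: demand price = 198 − 0.07·665 = 151.45; supply price = 47 + 0.04·665 = 73.6.
ΔQ = 1372.72727 − 665 = 707.72727; wedge = 151.45 − 73.6 = 77.85.
The triangle = ½ × 707.72727 × 77.85 = €27548.28 thousand.

€27548.28 thousand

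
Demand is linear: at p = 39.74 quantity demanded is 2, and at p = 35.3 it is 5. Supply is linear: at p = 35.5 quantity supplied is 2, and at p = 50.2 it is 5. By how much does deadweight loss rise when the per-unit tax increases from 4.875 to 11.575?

8.64

Demand slope = (35.3 − 39.74)/(5 − 2) = −1.48, so p = 42.7 − 1.48q.
Supply slope = (50.2 − 35.5)/(5 − 2) = 4.9, so p = 25.7 + 4.9q.
Competitive equilibrium: 42.7 − 1.48q = 25.7 + 4.9q → q* = 2.6646, p* = 38.7564.
For a per-unit tax t: Δq = t/6.38, so DWL = ½·t·(t/6.38) = t²/12.76.
At t = 4.875: DWL = 1.863. At t = 11.575: DWL = 10.5.
Increase = 10.5 − 1.863 = 8.64.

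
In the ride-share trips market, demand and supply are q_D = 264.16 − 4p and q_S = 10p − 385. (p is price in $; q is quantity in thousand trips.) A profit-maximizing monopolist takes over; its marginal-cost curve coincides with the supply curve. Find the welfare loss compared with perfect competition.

$188.11 thousand

In inverse form: demand p = 66.04 − 0.25q, supply p = 38.5 + 0.1q.
Competitive equilibrium: 66.04 − 0.25q = 38.5 + 0.1q → q* = 78.6857, p* = 46.3686.
Marginal revenue: MR = 66.04 − 0.5q. Set MR = MC: 66.04 − 0.5q = 38.5 + 0.1q → q_m = 45.9.
Price p_m = 66.04 − 0.25·45.9 = 54.565; MC(q_m) = 38.5 + 0.1·45.9 = 43.09.
Competitive q* = 78.6857, so Δq = 32.7857; wedge = 54.565 − 43.09 = 11.475.
Deadweight loss = ½ × 32.7857 × 11.475 = $188.11 thousand.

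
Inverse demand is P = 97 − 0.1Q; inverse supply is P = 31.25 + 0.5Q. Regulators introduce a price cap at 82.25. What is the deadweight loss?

Competitive equilibrium: 97 − 0.1Q = 31.25 + 0.5Q → Q* = 109.5833, P* = 86.0417.
At the ceiling P = 82.25, quantity supplied = (82.25 − 31.25)/0.5 = 102.
Willingness to pay at Q' = 102: 97 − 0.1·102 = 86.8.
ΔQ = 109.5833 − 102 = 7.5833; wedge = 86.8 − 82.25 = 4.55.
Deadweight loss = ½ × 7.5833 × 4.55 = 17.25.

17.25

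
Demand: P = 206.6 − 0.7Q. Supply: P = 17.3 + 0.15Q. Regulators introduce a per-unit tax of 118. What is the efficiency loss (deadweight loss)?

8190.59

Competitive equilibrium: 206.6 − 0.7Q = 17.3 + 0.15Q → Q* = 222.7059, P* = 50.7059.
With the tax, the buyer price exceeds the seller price by 118: (206.6 − 0.7Q) − (17.3 + 0.15Q) = 118 → Q' = 83.8824.
ΔQ = 222.7059 − 83.8824 = 138.8235; the wedge equals the tax, 118.
Welfare loss = ½ × 138.8235 × 118 = 8190.59.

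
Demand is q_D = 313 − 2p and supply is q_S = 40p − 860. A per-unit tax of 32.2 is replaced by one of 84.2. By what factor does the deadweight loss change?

6.838

In inverse form: demand p = 156.5 − 0.5q, supply p = 21.5 + 0.025q.
Competitive equilibrium: 156.5 − 0.5q = 21.5 + 0.025q → q* = 257.1429, p* = 27.9286.
For a per-unit tax t: Δq = t/0.525, so DWL = ½·t·(t/0.525) = t²/1.05.
At t = 32.2: DWL = 987.467. At t = 84.2: DWL = 6752.038.
Ratio = (84.2/32.2)² = 6.838.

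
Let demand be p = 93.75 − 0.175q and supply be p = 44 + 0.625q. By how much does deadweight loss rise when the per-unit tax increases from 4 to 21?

Competitive equilibrium: 93.75 − 0.175q = 44 + 0.625q → q* = 62.1875, p* = 82.8672.
For a per-unit tax t: Δq = t/0.8, so DWL = ½·t·(t/0.8) = t²/1.6.
At t = 4: DWL = 10. At t = 21: DWL = 275.625.
Increase = 275.625 − 10 = 265.625.

265.625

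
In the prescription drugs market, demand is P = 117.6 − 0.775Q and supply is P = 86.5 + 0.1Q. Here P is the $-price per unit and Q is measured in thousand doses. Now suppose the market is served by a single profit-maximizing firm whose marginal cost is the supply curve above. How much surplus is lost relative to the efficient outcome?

Competitive equilibrium: 117.6 − 0.775Q = 86.5 + 0.1Q → Q* = 35.5429, P* = 90.0543.
Marginal revenue: MR = 117.6 − 1.55Q. Set MR = MC: 117.6 − 1.55Q = 86.5 + 0.1Q → Q_m = 18.8485.
Price P_m = 117.6 − 0.775·18.8485 = 102.9924; MC(Q_m) = 86.5 + 0.1·18.8485 = 88.3849.
Competitive Q* = 35.5429, so ΔQ = 16.6944; wedge = 102.9924 − 88.3849 = 14.6075.
The triangle = ½ × 16.6944 × 14.6075 = $121.93 thousand.

$121.93 thousand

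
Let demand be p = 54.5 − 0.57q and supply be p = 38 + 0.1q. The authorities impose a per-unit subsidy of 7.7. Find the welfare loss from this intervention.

44.25

Competitive equilibrium: 54.5 − 0.57q = 38 + 0.1q → q* = 24.6269, p* = 40.4627.
The subsidy lowers effective supply by 7.7: p = 30.3 + 0.1q.
New quantity: 54.5 − 0.57q = 30.3 + 0.1q → q' = 36.1194.
Overproduction Δq = 36.1194 − 24.6269 = 11.4925; wedge = subsidy = 7.7.
The triangle = ½ × 11.4925 × 7.7 = 44.25.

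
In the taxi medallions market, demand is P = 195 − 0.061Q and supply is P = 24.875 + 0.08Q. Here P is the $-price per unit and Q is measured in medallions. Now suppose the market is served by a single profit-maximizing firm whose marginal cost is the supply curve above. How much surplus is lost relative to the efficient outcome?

Competitive equilibrium: 195 − 0.061Q = 24.875 + 0.08Q → Q* = 1206.5603, P* = 121.3998.
Marginal revenue: MR = 195 − 0.122Q. Set MR = MC: 195 − 0.122Q = 24.875 + 0.08Q → Q_m = 842.203.
Price P_m = 195 − 0.061·842.203 = 143.6256; MC(Q_m) = 24.875 + 0.08·842.203 = 92.2512.
Competitive Q* = 1206.5603, so ΔQ = 364.3573; wedge = 143.6256 − 92.2512 = 51.3744.
Deadweight loss = ½ × 364.3573 × 51.3744 = $9359.32.

$9359.32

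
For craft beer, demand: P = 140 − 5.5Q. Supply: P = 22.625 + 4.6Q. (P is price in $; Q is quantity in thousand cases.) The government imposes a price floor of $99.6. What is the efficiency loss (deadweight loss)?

Competitive equilibrium: 140 − 5.5Q = 22.625 + 4.6Q → Q* = 11.6213, P* = 76.0829.
At the floor P = 99.6, quantity demanded = (140 − 99.6)/5.5 = 7.3455.
Sellers' marginal cost at Q' = 7.3455: 22.625 + 4.6·7.3455 = 56.4143.
ΔQ = 11.6213 − 7.3455 = 4.2758; wedge = 99.6 − 56.4143 = 43.1857.
The triangle = ½ × 4.2758 × 43.1857 = $92.33 thousand.

$92.33 thousand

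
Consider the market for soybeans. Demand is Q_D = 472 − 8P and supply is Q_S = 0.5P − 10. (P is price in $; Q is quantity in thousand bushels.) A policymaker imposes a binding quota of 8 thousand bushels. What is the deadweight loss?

$113.88 thousand

In inverse form: demand P = 59 − 0.125Q, supply P = 20 + 2Q.
Competitive equilibrium: 59 − 0.125Q = 20 + 2Q → Q* = 18.3529, P* = 56.7059.
At Q = 8: demand price = 59 − 0.125·8 = 58; supply price = 20 + 2·8 = 36.
ΔQ = 18.3529 − 8 = 10.3529; wedge = 58 − 36 = 22.
DWL = ½ × 10.3529 × 22 = $113.88 thousand.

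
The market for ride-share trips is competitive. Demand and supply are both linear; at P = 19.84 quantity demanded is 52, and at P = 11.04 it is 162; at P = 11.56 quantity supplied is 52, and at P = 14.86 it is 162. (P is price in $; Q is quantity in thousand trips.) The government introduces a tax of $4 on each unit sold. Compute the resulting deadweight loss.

Demand slope = (11.04 − 19.84)/(162 − 52) = −0.08, so P = 24 − 0.08Q.
Supply slope = (14.86 − 11.56)/(162 − 52) = 0.03, so P = 10 + 0.03Q.
Competitive equilibrium: 24 − 0.08Q = 10 + 0.03Q → Q* = 127.2727, P* = 13.8182.
With the tax, the buyer price exceeds the seller price by 4: (24 − 0.08Q) − (10 + 0.03Q) = 4 → Q' = 90.9091.
ΔQ = 127.2727 − 90.9091 = 36.3636; the wedge equals the tax, 4.
The triangle = ½ × 36.3636 × 4 = $72.73 thousand.

$72.73 thousand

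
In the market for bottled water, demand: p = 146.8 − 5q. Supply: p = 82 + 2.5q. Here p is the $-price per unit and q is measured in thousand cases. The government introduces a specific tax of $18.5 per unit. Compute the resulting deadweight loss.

$22.82 thousand

Competitive equilibrium: 146.8 − 5q = 82 + 2.5q → q* = 8.64, p* = 103.6.
With the tax, the buyer price exceeds the seller price by 18.5: (146.8 − 5q) − (82 + 2.5q) = 18.5 → q' = 6.1733.
Δq = 8.64 − 6.1733 = 2.4667; the wedge equals the tax, 18.5.
Welfare loss = ½ × 2.4667 × 18.5 = $22.82 thousand.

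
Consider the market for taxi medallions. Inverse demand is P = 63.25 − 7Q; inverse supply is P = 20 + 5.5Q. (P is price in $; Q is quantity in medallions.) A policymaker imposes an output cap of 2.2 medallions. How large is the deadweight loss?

Competitive equilibrium: 63.25 − 7Q = 20 + 5.5Q → Q* = 3.46, P* = 39.03.
At Q = 2.2: demand price = 63.25 − 7·2.2 = 47.85; supply price = 20 + 5.5·2.2 = 32.1.
ΔQ = 3.46 − 2.2 = 1.26; wedge = 47.85 − 32.1 = 15.75.
The triangle = ½ × 1.26 × 15.75 = $9.92.

$9.92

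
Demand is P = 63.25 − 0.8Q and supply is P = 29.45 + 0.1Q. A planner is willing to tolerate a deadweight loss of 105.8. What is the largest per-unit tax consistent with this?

13.8

Competitive equilibrium: 63.25 − 0.8Q = 29.45 + 0.1Q → Q* = 37.5556, P* = 33.2056.
A tax t gives ΔQ = t/0.9 and wedge t, so DWL = t²/1.8.
t²/1.8 = 105.8 → t² = 190.44 → t = 13.8.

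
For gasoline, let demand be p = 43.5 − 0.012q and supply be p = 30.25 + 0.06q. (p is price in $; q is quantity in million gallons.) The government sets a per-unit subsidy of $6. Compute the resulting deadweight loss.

$250 million

Competitive equilibrium: 43.5 − 0.012q = 30.25 + 0.06q → q* = 184.0278, p* = 41.2917.
The subsidy lowers effective supply by 6: p = 24.25 + 0.06q.
New quantity: 43.5 − 0.012q = 24.25 + 0.06q → q' = 267.3611.
Overproduction Δq = 267.3611 − 184.0278 = 83.3333; wedge = subsidy = 6.
The triangle = ½ × 83.3333 × 6 = $250 million.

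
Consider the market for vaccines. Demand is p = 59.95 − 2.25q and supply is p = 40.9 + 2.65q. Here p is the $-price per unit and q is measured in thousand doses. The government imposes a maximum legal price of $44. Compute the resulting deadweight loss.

Competitive equilibrium: 59.95 − 2.25q = 40.9 + 2.65q → q* = 3.8878, p* = 51.2026.
At the ceiling p = 44, quantity supplied = (44 − 40.9)/2.65 = 1.1698.
Willingness to pay at q' = 1.1698: 59.95 − 2.25·1.1698 = 57.318.
Δq = 3.8878 − 1.1698 = 2.718; wedge = 57.318 − 44 = 13.318.
Welfare loss = ½ × 2.718 × 13.318 = $18.10 thousand.

$18.10 thousand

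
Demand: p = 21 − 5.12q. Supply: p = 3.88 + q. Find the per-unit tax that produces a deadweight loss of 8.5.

10.2

Competitive equilibrium: 21 − 5.12q = 3.88 + q → q* = 2.7974, p* = 6.6774.
A tax t gives Δq = t/6.12 and wedge t, so DWL = t²/12.24.
t²/12.24 = 8.5 → t² = 104.04 → t = 10.2.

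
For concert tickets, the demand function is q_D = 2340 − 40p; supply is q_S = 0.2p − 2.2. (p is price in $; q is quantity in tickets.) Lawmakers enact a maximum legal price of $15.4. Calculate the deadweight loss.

$184.65

In inverse form: demand p = 58.5 − 0.025q, supply p = 11 + 5q.
Competitive equilibrium: 58.5 − 0.025q = 11 + 5q → q* = 9.4527, p* = 58.2637.
At the ceiling p = 15.4, quantity supplied = (15.4 − 11)/5 = 0.88.
Willingness to pay at q' = 0.88: 58.5 − 0.025·0.88 = 58.478.
Δq = 9.4527 − 0.88 = 8.5727; wedge = 58.478 − 15.4 = 43.078.
DWL = ½ × 8.5727 × 43.078 = $184.65.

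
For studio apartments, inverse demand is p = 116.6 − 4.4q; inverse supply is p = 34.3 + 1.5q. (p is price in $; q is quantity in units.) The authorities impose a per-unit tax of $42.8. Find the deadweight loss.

Competitive equilibrium: 116.6 − 4.4q = 34.3 + 1.5q → q* = 13.9492, p* = 55.2237.
With the tax, the buyer price exceeds the seller price by 42.8: (116.6 − 4.4q) − (34.3 + 1.5q) = 42.8 → q' = 6.6949.
Δq = 13.9492 − 6.6949 = 7.2543; the wedge equals the tax, 42.8.
DWL = ½ × 7.2543 × 42.8 = $155.24.

$155.24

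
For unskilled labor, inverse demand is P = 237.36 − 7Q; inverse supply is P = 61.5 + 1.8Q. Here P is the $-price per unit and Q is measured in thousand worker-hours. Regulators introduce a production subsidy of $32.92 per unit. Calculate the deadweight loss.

$61.58 thousand

Competitive equilibrium: 237.36 − 7Q = 61.5 + 1.8Q → Q* = 19.9841, P* = 97.4714.
The subsidy lowers effective supply by 32.92: P = 28.58 + 1.8Q.
New quantity: 237.36 − 7Q = 28.58 + 1.8Q → Q' = 23.725.
Overproduction ΔQ = 23.725 − 19.9841 = 3.7409; wedge = subsidy = 32.92.
The triangle = ½ × 3.7409 × 32.92 = $61.58 thousand.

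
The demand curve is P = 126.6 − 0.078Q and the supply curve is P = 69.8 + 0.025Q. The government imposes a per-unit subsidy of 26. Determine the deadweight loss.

3281.55

Competitive equilibrium: 126.6 − 0.078Q = 69.8 + 0.025Q → Q* = 551.4563, P* = 83.5864.
The subsidy lowers effective supply by 26: P = 43.8 + 0.025Q.
New quantity: 126.6 − 0.078Q = 43.8 + 0.025Q → Q' = 803.8835.
Overproduction ΔQ = 803.8835 − 551.4563 = 252.4272; wedge = subsidy = 26.
DWL = ½ × 252.4272 × 26 = 3281.55.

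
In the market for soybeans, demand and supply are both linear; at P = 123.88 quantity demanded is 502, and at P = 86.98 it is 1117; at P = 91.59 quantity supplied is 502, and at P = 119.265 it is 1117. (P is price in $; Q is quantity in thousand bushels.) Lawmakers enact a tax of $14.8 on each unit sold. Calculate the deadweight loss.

Demand slope = (86.98 − 123.88)/(1117 − 502) = −0.06, so P = 154 − 0.06Q.
Supply slope = (119.265 − 91.59)/(1117 − 502) = 0.045, so P = 69 + 0.045Q.
Competitive equilibrium: 154 − 0.06Q = 69 + 0.045Q → Q* = 809.5238, P* = 105.4286.
With the tax, the buyer price exceeds the seller price by 14.8: (154 − 0.06Q) − (69 + 0.045Q) = 14.8 → Q' = 668.5714.
ΔQ = 809.5238 − 668.5714 = 140.9524; the wedge equals the tax, 14.8.
DWL = ½ × 140.9524 × 14.8 = $1043.05 thousand.

$1043.05 thousand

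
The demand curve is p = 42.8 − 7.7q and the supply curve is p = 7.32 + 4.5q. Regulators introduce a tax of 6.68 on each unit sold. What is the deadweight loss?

1.83

Competitive equilibrium: 42.8 − 7.7q = 7.32 + 4.5q → q* = 2.9082, p* = 20.4069.
With the tax, the buyer price exceeds the seller price by 6.68: (42.8 − 7.7q) − (7.32 + 4.5q) = 6.68 → q' = 2.3607.
Δq = 2.9082 − 2.3607 = 0.5475; the wedge equals the tax, 6.68.
Welfare loss = ½ × 0.5475 × 6.68 = 1.83.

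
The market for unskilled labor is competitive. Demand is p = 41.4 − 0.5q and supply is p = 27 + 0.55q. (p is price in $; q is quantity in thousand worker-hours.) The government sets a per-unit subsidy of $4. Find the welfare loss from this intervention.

$7.62 thousand

Competitive equilibrium: 41.4 − 0.5q = 27 + 0.55q → q* = 13.7143, p* = 34.5429.
The subsidy lowers effective supply by 4: p = 23 + 0.55q.
New quantity: 41.4 − 0.5q = 23 + 0.55q → q' = 17.5238.
Overproduction Δq = 17.5238 − 13.7143 = 3.8095; wedge = subsidy = 4.
The triangle = ½ × 3.8095 × 4 = $7.62 thousand.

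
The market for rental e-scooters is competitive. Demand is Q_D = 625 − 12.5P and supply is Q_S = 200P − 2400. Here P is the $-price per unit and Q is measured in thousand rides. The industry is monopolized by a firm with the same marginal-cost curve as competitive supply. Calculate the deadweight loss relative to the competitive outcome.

In inverse form: demand P = 50 − 0.08Q, supply P = 12 + 0.005Q.
Competitive equilibrium: 50 − 0.08Q = 12 + 0.005Q → Q* = 447.05882, P* = 14.23529.
Marginal revenue: MR = 50 − 0.16Q. Set MR = MC: 50 − 0.16Q = 12 + 0.005Q → Q_m = 230.30303.
Price P_m = 50 − 0.08·230.30303 = 31.57576; MC(Q_m) = 12 + 0.005·230.30303 = 13.15152.
Competitive Q* = 447.05882, so ΔQ = 216.75579; wedge = 31.57576 − 13.15152 = 18.42424.
Deadweight loss = ½ × 216.75579 × 18.42424 = $1996.78 thousand.

$1996.78 thousand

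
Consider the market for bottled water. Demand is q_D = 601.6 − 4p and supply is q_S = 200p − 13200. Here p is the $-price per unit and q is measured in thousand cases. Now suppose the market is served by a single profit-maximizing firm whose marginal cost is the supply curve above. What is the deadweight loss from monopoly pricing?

In inverse form: demand p = 150.4 − 0.25q, supply p = 66 + 0.005q.
Competitive equilibrium: 150.4 − 0.25q = 66 + 0.005q → q* = 330.9804, p* = 67.6549.
Marginal revenue: MR = 150.4 − 0.5q. Set MR = MC: 150.4 − 0.5q = 66 + 0.005q → q_m = 167.1287.
Price p_m = 150.4 − 0.25·167.1287 = 108.6178; MC(q_m) = 66 + 0.005·167.1287 = 66.8356.
Competitive q* = 330.9804, so Δq = 163.8517; wedge = 108.6178 − 66.8356 = 41.7822.
DWL = ½ × 163.8517 × 41.7822 = $3423.04 thousand.

$3423.04 thousand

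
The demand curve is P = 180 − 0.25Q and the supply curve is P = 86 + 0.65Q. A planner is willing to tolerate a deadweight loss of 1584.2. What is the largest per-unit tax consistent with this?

53.4

Competitive equilibrium: 180 − 0.25Q = 86 + 0.65Q → Q* = 104.4444, P* = 153.8889.
A tax t gives ΔQ = t/0.9 and wedge t, so DWL = t²/1.8.
t²/1.8 = 1584.2 → t² = 2851.56 → t = 53.4.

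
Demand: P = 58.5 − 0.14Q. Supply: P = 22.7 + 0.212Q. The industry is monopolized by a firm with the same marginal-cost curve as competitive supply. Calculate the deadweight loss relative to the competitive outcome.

147.41

Competitive equilibrium: 58.5 − 0.14Q = 22.7 + 0.212Q → Q* = 101.7045, P* = 44.2614.
Marginal revenue: MR = 58.5 − 0.28Q. Set MR = MC: 58.5 − 0.28Q = 22.7 + 0.212Q → Q_m = 72.7642.
Price P_m = 58.5 − 0.14·72.7642 = 48.313; MC(Q_m) = 22.7 + 0.212·72.7642 = 38.126.
Competitive Q* = 101.7045, so ΔQ = 28.9403; wedge = 48.313 − 38.126 = 10.187.
The triangle = ½ × 28.9403 × 10.187 = 147.41.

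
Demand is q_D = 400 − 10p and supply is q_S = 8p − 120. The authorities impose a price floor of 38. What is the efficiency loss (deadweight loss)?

In inverse form: demand p = 40 − 0.1q, supply p = 15 + 0.125q.
Competitive equilibrium: 40 − 0.1q = 15 + 0.125q → q* = 111.1111, p* = 28.8889.
At the floor p = 38, quantity demanded = (40 − 38)/0.1 = 20.
Sellers' marginal cost at q' = 20: 15 + 0.125·20 = 17.5.
Δq = 111.1111 − 20 = 91.1111; wedge = 38 − 17.5 = 20.5.
DWL = ½ × 91.1111 × 20.5 = 933.89.

933.89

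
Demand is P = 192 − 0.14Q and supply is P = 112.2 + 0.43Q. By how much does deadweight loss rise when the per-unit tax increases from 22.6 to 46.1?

1416.18

Competitive equilibrium: 192 − 0.14Q = 112.2 + 0.43Q → Q* = 140, P* = 172.4.
For a per-unit tax t: ΔQ = t/0.57, so DWL = ½·t·(t/0.57) = t²/1.14.
At t = 22.6: DWL = 448.035. At t = 46.1: DWL = 1864.219.
Increase = 1864.219 − 448.035 = 1416.18.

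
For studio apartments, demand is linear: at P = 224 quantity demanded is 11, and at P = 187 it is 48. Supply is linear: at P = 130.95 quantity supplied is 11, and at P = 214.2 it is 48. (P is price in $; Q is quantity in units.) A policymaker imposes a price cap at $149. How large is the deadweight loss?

$690.16

Demand slope = (187 − 224)/(48 − 11) = −1, so P = 235 − Q.
Supply slope = (214.2 − 130.95)/(48 − 11) = 2.25, so P = 106.2 + 2.25Q.
Competitive equilibrium: 235 − Q = 106.2 + 2.25Q → Q* = 39.6308, P* = 195.3692.
At the ceiling P = 149, quantity supplied = (149 − 106.2)/2.25 = 19.0222.
Willingness to pay at Q' = 19.0222: 235 − 1·19.0222 = 215.9778.
ΔQ = 39.6308 − 19.0222 = 20.6086; wedge = 215.9778 − 149 = 66.9778.
DWL = ½ × 20.6086 × 66.9778 = $690.16.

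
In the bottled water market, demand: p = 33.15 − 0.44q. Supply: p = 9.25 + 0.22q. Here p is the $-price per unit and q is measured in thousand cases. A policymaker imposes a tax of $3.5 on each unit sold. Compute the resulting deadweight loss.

$9.28 thousand

Competitive equilibrium: 33.15 − 0.44q = 9.25 + 0.22q → q* = 36.2121, p* = 17.2167.
With the tax, the buyer price exceeds the seller price by 3.5: (33.15 − 0.44q) − (9.25 + 0.22q) = 3.5 → q' = 30.9091.
Δq = 36.2121 − 30.9091 = 5.303; the wedge equals the tax, 3.5.
Welfare loss = ½ × 5.303 × 3.5 = $9.28 thousand.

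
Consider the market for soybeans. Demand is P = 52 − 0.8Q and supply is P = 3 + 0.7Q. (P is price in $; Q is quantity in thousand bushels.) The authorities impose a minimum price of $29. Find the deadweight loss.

Competitive equilibrium: 52 − 0.8Q = 3 + 0.7Q → Q* = 32.6667, P* = 25.8667.
At the floor P = 29, quantity demanded = (52 − 29)/0.8 = 28.75.
Sellers' marginal cost at Q' = 28.75: 3 + 0.7·28.75 = 23.125.
ΔQ = 32.6667 − 28.75 = 3.9167; wedge = 29 − 23.125 = 5.875.
DWL = ½ × 3.9167 × 5.875 = $11.51 thousand.

$11.51 thousand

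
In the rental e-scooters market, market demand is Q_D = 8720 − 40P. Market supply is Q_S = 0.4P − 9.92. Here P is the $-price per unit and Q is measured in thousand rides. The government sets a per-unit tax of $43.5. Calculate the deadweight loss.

$374.70 thousand

In inverse form: demand P = 218 − 0.025Q, supply P = 24.8 + 2.5Q.
Competitive equilibrium: 218 − 0.025Q = 24.8 + 2.5Q → Q* = 76.5149, P* = 216.0871.
With the tax, the buyer price exceeds the seller price by 43.5: (218 − 0.025Q) − (24.8 + 2.5Q) = 43.5 → Q' = 59.2871.
ΔQ = 76.5149 − 59.2871 = 17.2278; the wedge equals the tax, 43.5.
The triangle = ½ × 17.2278 × 43.5 = $374.70 thousand.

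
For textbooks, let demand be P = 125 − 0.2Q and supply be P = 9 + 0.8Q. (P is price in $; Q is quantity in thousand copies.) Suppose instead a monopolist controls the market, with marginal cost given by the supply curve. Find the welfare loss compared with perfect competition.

Competitive equilibrium: 125 − 0.2Q = 9 + 0.8Q → Q* = 116, P* = 101.8.
Marginal revenue: MR = 125 − 0.4Q. Set MR = MC: 125 − 0.4Q = 9 + 0.8Q → Q_m = 96.6667.
Price P_m = 125 − 0.2·96.6667 = 105.6667; MC(Q_m) = 9 + 0.8·96.6667 = 86.3334.
Competitive Q* = 116, so ΔQ = 19.3333; wedge = 105.6667 − 86.3334 = 19.3333.
Deadweight loss = ½ × 19.3333 × 19.3333 = $186.89 thousand.

$186.89 thousand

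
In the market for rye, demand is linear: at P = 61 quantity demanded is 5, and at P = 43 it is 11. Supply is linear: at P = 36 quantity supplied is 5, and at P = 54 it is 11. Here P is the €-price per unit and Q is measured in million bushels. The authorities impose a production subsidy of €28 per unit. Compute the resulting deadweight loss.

Demand slope = (43 − 61)/(11 − 5) = −3, so P = 76 − 3Q.
Supply slope = (54 − 36)/(11 − 5) = 3, so P = 21 + 3Q.
Competitive equilibrium: 76 − 3Q = 21 + 3Q → Q* = 9.1667, P* = 48.5.
The subsidy lowers effective supply by 28: P = 3Q − 7.
New quantity: 76 − 3Q = 3Q − 7 → Q' = 13.8333.
Overproduction ΔQ = 13.8333 − 9.1667 = 4.6666; wedge = subsidy = 28.
The triangle = ½ × 4.6666 × 28 = €65.33 million.

€65.33 million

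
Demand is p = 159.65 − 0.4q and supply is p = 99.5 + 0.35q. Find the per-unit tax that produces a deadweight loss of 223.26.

18.3

Competitive equilibrium: 159.65 − 0.4q = 99.5 + 0.35q → q* = 80.2, p* = 127.57.
A tax t gives Δq = t/0.75 and wedge t, so DWL = t²/1.5.
t²/1.5 = 223.26 → t² = 334.89 → t = 18.3.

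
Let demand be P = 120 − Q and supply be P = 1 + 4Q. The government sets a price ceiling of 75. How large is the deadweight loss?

70.225

Competitive equilibrium: 120 − Q = 1 + 4Q → Q* = 23.8, P* = 96.2.
At the ceiling P = 75, quantity supplied = (75 − 1)/4 = 18.5.
Willingness to pay at Q' = 18.5: 120 − 1·18.5 = 101.5.
ΔQ = 23.8 − 18.5 = 5.3; wedge = 101.5 − 75 = 26.5.
DWL = ½ × 5.3 × 26.5 = 70.225.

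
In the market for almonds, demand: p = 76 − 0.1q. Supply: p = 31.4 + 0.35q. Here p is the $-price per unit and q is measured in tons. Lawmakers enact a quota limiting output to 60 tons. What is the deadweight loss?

$344.18

Competitive equilibrium: 76 − 0.1q = 31.4 + 0.35q → q* = 99.1111, p* = 66.0889.
At q = 60: demand price = 76 − 0.1·60 = 70; supply price = 31.4 + 0.35·60 = 52.4.
Δq = 99.1111 − 60 = 39.1111; wedge = 70 − 52.4 = 17.6.
Deadweight loss = ½ × 39.1111 × 17.6 = $344.18.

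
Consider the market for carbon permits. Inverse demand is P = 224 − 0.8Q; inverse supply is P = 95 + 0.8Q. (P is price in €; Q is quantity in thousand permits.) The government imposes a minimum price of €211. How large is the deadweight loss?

€3315.31 thousand

Competitive equilibrium: 224 − 0.8Q = 95 + 0.8Q → Q* = 80.625, P* = 159.5.
At the floor P = 211, quantity demanded = (224 − 211)/0.8 = 16.25.
Sellers' marginal cost at Q' = 16.25: 95 + 0.8·16.25 = 108.
ΔQ = 80.625 − 16.25 = 64.375; wedge = 211 − 108 = 103.
Deadweight loss = ½ × 64.375 × 103 = €3315.31 thousand.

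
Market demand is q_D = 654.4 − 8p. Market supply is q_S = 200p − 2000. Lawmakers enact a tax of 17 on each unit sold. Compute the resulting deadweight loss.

1111.54

In inverse form: demand p = 81.8 − 0.125q, supply p = 10 + 0.005q.
Competitive equilibrium: 81.8 − 0.125q = 10 + 0.005q → q* = 552.3077, p* = 12.7615.
With the tax, the buyer price exceeds the seller price by 17: (81.8 − 0.125q) − (10 + 0.005q) = 17 → q' = 421.5385.
Δq = 552.3077 − 421.5385 = 130.7692; the wedge equals the tax, 17.
Welfare loss = ½ × 130.7692 × 17 = 1111.54.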